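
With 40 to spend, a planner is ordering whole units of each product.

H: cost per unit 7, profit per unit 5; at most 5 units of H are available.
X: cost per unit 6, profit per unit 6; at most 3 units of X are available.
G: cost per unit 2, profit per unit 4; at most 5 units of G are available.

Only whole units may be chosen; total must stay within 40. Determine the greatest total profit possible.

G has the best ratio (4/2); taking only G gives at most 5×4 = 20 (stopped by the supply cap of 5).
Mixing does better — 2×H, 3×X, and 4×G: cost 40 ≤ 40, profit 2·5 + 3·6 + 4·4 = 44.

44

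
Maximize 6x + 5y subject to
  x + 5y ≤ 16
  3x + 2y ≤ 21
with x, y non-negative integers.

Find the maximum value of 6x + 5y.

42

The continuous relaxation peaks at (5.62, 2.08) with value 44.08; rounding to a feasible lattice point costs some objective.
(x,y)=(7,0): 1·7+5·0=7≤16, 3·7+2·0=21≤21, objective 42.
(x,y)=(6,1): 1·6+5·1=11≤16, 3·6+2·1=20≤21, objective 41.
Maximum is 42 at (x,y)=(7,0).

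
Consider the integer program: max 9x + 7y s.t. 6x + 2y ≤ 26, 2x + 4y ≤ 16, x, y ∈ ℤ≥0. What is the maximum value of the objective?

43

The continuous relaxation peaks at (3.6, 2.2) with value 47.80; rounding to a feasible lattice point costs some objective.
(x,y)=(4,1) is feasible, giving 43.
(x,y)=(3,2) is feasible, giving 41.
(x,y)=(2,3) is feasible, giving 39.
The best lattice point is (4,1), giving 43.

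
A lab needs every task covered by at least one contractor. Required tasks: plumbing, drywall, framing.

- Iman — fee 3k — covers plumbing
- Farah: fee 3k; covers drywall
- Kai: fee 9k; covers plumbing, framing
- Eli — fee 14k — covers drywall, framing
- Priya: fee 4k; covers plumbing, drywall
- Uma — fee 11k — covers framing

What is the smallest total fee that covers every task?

The greedy cost-per-new-task heuristic would pick Priya and Kai for 13, but a cheaper cover exists.
Choose Farah and Kai: together they cover plumbing, drywall, framing — every task.
Total fee: 3 + 9 = 12.
No cover costs less than 12.

12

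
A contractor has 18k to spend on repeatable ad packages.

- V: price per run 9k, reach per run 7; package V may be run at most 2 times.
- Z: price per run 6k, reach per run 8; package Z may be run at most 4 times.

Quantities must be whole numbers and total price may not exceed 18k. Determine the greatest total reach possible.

24

2×Z: price 12 ≤ 18, reach 2·8 = 16.
3×Z: price 18 ≤ 18, reach 3·8 = 24.
Best is 24.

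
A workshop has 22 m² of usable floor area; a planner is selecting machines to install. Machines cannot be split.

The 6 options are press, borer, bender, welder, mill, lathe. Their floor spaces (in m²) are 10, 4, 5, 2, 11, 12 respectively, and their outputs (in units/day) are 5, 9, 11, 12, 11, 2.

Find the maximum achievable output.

This is a 0-1 knapsack instance.
press + borer + bender + welder: floor space 10 + 4 + 5 + 2 = 21 ≤ 22, output 5 + 9 + 11 + 12 = 37.
borer + bender + welder + mill: floor space 4 + 5 + 2 + 11 = 22 ≤ 22, output 9 + 11 + 12 + 11 = 43.
Best is borer, bender, welder, and mill with total output 43.

43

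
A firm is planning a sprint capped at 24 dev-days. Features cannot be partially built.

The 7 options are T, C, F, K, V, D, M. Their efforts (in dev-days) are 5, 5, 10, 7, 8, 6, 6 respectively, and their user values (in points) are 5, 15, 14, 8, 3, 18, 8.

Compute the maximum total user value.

C + F + D: effort 5 + 10 + 6 = 21 ≤ 24, user value 15 + 14 + 18 = 47.
C + K + D + M: effort 5 + 7 + 6 + 6 = 24 ≤ 24, user value 15 + 8 + 18 + 8 = 49.
Best is C, K, D, and M with total user value 49.

49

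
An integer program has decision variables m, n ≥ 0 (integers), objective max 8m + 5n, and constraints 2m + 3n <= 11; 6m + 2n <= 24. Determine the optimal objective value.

32

Relaxing integrality, the LP optimum is 35.00 at (m,n) = (3.57, 1.29), which is not an integer point.
(m,n)=(4,0): 2·4+3·0=8≤11, 6·4+2·0=24≤24, objective 32.
(m,n)=(3,1): 2·3+3·1=9≤11, 6·3+2·1=20≤24, objective 29.
Maximum is 32 at (m,n)=(4,0).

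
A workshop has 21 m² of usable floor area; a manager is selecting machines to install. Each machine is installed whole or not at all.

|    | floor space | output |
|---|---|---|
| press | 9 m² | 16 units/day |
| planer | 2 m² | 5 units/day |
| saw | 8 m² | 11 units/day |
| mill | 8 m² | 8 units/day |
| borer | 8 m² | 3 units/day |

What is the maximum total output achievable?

32

press + planer + saw: floor space 9 + 2 + 8 = 19 ≤ 21, output 16 + 5 + 11 = 32.
press + saw: floor space 9 + 8 = 17 ≤ 21, output 16 + 11 = 27.
press + planer + mill: floor space 9 + 2 + 8 = 19 ≤ 21, output 16 + 5 + 8 = 29.
Best is press, planer, and saw with total output 32.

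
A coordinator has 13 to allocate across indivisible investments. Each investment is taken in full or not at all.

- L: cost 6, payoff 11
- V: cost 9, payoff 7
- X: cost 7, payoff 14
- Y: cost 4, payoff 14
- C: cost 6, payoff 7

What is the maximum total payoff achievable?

28

Take X and Y: cost 7 + 4 = 11 ≤ 13, payoff 14 + 14 = 28.
No other feasible combination does better.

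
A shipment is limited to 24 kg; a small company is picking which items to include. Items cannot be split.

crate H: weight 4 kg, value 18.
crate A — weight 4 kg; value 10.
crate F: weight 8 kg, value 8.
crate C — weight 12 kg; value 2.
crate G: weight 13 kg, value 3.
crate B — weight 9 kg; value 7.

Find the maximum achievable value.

crate H + crate A + crate B: weight 4 + 4 + 9 = 17 ≤ 24, value 18 + 10 + 7 = 35.
crate H + crate A + crate F: weight 4 + 4 + 8 = 16 ≤ 24, value 18 + 10 + 8 = 36.
Best is crate H, crate A, and crate F with total value 36.

36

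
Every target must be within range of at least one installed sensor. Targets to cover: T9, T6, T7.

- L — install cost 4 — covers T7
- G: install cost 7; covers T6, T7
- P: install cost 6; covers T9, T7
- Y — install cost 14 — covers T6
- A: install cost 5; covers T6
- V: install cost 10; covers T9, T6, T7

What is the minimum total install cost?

The greedy cost-per-new-target heuristic would pick P and A for 11, but a cheaper cover exists.
V alone covers T9, T6, T7 — every target.
Total install cost: 10.
No cover costs less than 10.

10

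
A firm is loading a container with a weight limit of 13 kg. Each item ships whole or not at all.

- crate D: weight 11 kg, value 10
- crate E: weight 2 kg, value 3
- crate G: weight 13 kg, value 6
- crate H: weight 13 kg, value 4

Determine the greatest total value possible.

13

Take crate D and crate E: weight 11 + 2 = 13 ≤ 13, value 10 + 3 = 13.
No other feasible combination does better.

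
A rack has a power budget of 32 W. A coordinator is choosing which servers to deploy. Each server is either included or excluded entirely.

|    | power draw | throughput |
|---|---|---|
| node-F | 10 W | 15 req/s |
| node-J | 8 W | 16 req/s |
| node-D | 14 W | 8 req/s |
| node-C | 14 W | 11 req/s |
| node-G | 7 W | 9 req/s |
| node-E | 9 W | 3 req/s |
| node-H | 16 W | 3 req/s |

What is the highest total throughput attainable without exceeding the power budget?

42

node-F + node-J + node-C: power draw 10 + 8 + 14 = 32 ≤ 32, throughput 15 + 16 + 11 = 42.
node-F + node-J + node-G: power draw 10 + 8 + 7 = 25 ≤ 32, throughput 15 + 16 + 9 = 40.
node-F + node-J + node-D: power draw 10 + 8 + 14 = 32 ≤ 32, throughput 15 + 16 + 8 = 39.
Best is node-F, node-J, and node-C with total throughput 42.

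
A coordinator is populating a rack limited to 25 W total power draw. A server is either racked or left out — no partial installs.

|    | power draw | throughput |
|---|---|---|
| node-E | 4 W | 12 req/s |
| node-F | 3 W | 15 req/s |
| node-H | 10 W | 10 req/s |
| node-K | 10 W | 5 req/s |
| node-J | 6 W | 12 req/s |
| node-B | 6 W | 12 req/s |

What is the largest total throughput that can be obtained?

51

Take node-E, node-F, node-J, and node-B: power draw 4 + 3 + 6 + 6 = 19 ≤ 25, throughput 12 + 15 + 12 + 12 = 51.
No other feasible combination does better.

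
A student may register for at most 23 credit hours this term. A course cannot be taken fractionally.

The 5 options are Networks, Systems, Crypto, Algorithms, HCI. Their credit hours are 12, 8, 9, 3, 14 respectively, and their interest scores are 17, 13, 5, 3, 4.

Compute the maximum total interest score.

Networks + Crypto: credit hours 12 + 9 = 21 ≤ 23, interest score 17 + 5 = 22.
Networks + Systems: credit hours 12 + 8 = 20 ≤ 23, interest score 17 + 13 = 30.
Networks + Systems + Algorithms: credit hours 12 + 8 + 3 = 23 ≤ 23, interest score 17 + 13 + 3 = 33.
Best is Networks, Systems, and Algorithms with total interest score 33.

33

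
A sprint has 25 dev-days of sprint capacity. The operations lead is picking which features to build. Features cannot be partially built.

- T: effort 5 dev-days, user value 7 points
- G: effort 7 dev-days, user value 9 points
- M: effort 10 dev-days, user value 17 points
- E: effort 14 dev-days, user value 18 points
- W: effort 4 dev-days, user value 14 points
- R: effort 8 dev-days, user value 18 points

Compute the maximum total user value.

49

This is an integer program with binary decision variables.
Allowing fractional choices, the relaxed optimum would be about 53.2, but features are indivisible.
G + M + R: effort 7 + 10 + 8 = 25 ≤ 25, user value 9 + 17 + 18 = 44.
T + G + W + R: effort 5 + 7 + 4 + 8 = 24 ≤ 25, user value 7 + 9 + 14 + 18 = 48.
M + W + R: effort 10 + 4 + 8 = 22 ≤ 25, user value 17 + 14 + 18 = 49.
Best is M, W, and R with total user value 49.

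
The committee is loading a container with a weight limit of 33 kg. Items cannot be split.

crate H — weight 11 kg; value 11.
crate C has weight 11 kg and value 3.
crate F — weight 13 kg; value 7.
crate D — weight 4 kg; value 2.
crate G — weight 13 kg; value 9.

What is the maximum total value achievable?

Take crate H, crate D, and crate G: weight 11 + 4 + 13 = 28 ≤ 33, value 11 + 2 + 9 = 22.
No other feasible combination does better.

22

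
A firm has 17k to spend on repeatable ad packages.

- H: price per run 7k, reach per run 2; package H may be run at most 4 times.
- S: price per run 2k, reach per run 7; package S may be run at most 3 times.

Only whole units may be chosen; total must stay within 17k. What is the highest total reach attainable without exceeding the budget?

23

This is a bounded integer knapsack.
3×S: price 6 ≤ 17, reach 3·7 = 21.
1×H and 3×S: price 13 ≤ 17, reach 1·2 + 3·7 = 23.
Best is 23.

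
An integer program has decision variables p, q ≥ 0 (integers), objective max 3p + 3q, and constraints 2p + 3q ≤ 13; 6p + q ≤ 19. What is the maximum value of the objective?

The continuous relaxation peaks at (2.75, 2.5) with value 15.75; rounding to a feasible lattice point costs some objective.
(p,q)=(2,3): 2·2+3·3=13≤13, 6·2+1·3=15≤19, objective 15.
(p,q)=(3,1): 2·3+3·1=9≤13, 6·3+1·1=19≤19, objective 12.
No feasible integer point exceeds 15.

15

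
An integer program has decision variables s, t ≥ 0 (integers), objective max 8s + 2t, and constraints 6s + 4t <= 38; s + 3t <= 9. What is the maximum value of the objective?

(s,t)=(6,0): 6·6+4·0=36≤38, 1·6+3·0=6≤9, objective 48.
(s,t)=(5,1): 6·5+4·1=34≤38, 1·5+3·1=8≤9, objective 42.
(s,t)=(5,0): 6·5+4·0=30≤38, 1·5+3·0=5≤9, objective 40.
The best lattice point is (6,0), giving 48.

48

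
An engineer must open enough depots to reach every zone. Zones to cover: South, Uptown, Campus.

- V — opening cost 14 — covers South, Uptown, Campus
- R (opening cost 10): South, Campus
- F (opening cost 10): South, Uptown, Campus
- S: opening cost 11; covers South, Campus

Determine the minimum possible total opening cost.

10

F alone covers South, Uptown, Campus — every zone.
Total opening cost: 10.
No cover costs less than 10.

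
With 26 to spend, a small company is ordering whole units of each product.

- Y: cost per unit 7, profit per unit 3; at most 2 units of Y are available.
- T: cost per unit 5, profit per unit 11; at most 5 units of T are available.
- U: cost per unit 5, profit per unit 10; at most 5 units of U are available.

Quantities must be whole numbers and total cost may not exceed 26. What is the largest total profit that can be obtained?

55

T has the best ratio (11/5); taking only T gives at most 5×11 = 55 (stopped by the cost limit).
Optimal: 5×T: cost 25 ≤ 26, profit 5·11 = 55.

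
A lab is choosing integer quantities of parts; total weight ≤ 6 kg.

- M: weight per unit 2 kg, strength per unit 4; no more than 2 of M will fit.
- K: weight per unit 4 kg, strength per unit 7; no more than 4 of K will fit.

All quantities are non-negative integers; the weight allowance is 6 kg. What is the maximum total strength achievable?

This is a bounded integer knapsack.
M has the best ratio (4/2); taking only M gives at most 2×4 = 8 (stopped by the supply cap of 2).
Mixing does better — 1×M and 1×K: weight 6 ≤ 6, strength 1·4 + 1·7 = 11.

11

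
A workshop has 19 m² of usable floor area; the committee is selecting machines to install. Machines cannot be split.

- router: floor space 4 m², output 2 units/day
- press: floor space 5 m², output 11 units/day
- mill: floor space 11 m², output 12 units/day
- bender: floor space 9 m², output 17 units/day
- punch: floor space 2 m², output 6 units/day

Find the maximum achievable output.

34

Allowing fractional choices, the relaxed optimum would be about 37.3, but machines are indivisible.
router + press + bender: floor space 4 + 5 + 9 = 18 ≤ 19, output 2 + 11 + 17 = 30.
press + mill + punch: floor space 5 + 11 + 2 = 18 ≤ 19, output 11 + 12 + 6 = 29.
press + bender + punch: floor space 5 + 9 + 2 = 16 ≤ 19, output 11 + 17 + 6 = 34.
Best is press, bender, and punch with total output 34.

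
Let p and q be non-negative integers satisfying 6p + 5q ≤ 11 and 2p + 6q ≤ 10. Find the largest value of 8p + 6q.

(p,q)=(1,1) is feasible, giving 14.
(p,q)=(1,0) is feasible, giving 8.
(p,q)=(0,1) is feasible, giving 6.
(p,q)=(0,0) is feasible, giving 0.
The best lattice point is (1,1), giving 14.

14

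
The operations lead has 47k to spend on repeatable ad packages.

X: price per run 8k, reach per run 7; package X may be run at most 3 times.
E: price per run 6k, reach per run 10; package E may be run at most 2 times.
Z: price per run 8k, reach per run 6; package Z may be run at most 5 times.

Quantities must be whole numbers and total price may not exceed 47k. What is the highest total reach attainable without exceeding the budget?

This is a bounded integer knapsack.
E has the best ratio (10/6); taking only E gives at most 2×10 = 20 (stopped by the supply cap of 2).
Mixing does better — 3×X, 2×E, and 1×Z: price 44 ≤ 47, reach 3·7 + 2·10 + 1·6 = 47.

47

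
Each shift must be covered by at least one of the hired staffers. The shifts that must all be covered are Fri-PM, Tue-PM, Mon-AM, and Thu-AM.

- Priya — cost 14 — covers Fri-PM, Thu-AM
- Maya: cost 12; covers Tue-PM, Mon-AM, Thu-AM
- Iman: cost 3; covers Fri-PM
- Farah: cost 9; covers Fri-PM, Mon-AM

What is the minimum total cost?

Choose Maya and Iman: together they cover Fri-PM, Tue-PM, Mon-AM, Thu-AM — every shift.
Total cost: 12 + 3 = 15.
No cover costs less than 15.

15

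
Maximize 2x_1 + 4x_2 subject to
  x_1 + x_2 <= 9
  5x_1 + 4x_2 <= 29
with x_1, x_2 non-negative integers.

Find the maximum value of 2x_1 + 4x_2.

28

The continuous relaxation peaks at (0, 7.25) with value 29.00; rounding to a feasible lattice point costs some objective.
(x_1,x_2)=(0,7) is feasible, giving 28.
(x_1,x_2)=(1,6) is feasible, giving 26.
(x_1,x_2)=(0,6) is feasible, giving 24.
The best lattice point is (0,7), giving 28.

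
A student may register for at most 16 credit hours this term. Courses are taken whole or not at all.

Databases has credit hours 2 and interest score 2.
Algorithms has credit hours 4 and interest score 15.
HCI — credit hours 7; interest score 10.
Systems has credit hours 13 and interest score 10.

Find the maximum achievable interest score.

Allowing fractional choices, the relaxed optimum would be about 29.3, but courses are indivisible.
Databases + Algorithms + HCI: credit hours 2 + 4 + 7 = 13 ≤ 16, interest score 2 + 15 + 10 = 27.
Algorithms + HCI: credit hours 4 + 7 = 11 ≤ 16, interest score 15 + 10 = 25.
Best is Databases, Algorithms, and HCI with total interest score 27.

27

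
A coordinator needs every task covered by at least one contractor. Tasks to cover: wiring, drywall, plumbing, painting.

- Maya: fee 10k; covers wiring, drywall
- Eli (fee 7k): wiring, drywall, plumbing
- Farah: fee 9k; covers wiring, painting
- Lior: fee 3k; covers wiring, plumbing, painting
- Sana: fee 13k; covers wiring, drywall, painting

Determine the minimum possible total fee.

Choose Eli and Lior: together they cover wiring, drywall, plumbing, painting — every task.
Total fee: 7 + 3 = 10.
No cover costs less than 10.

10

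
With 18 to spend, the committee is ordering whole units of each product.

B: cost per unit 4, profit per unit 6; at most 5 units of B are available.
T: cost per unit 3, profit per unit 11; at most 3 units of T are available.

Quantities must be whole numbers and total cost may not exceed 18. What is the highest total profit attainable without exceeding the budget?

This is a bounded integer knapsack.
Take 2×B and 3×T: cost 17 ≤ 18, profit 2·6 + 3·11 = 45.
T has the best ratio (11/3) and is taken to its limit of 3; remaining capacity is filled optimally with the others.

45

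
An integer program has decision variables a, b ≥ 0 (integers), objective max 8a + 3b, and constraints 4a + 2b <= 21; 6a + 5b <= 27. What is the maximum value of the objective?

32

Relaxing integrality, the LP optimum is 36.00 at (a,b) = (4.5, 0), which is not an integer point.
(a,b)=(4,0): 4·4+2·0=16≤21, 6·4+5·0=24≤27, objective 32.
(a,b)=(3,1): 4·3+2·1=14≤21, 6·3+5·1=23≤27, objective 27.
No feasible integer point exceeds 32.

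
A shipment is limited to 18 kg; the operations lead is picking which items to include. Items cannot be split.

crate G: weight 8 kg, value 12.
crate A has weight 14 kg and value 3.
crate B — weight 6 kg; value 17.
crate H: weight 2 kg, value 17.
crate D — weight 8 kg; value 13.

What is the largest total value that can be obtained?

Take crate B, crate H, and crate D: weight 6 + 2 + 8 = 16 ≤ 18, value 17 + 17 + 13 = 47.
No other feasible combination does better.

47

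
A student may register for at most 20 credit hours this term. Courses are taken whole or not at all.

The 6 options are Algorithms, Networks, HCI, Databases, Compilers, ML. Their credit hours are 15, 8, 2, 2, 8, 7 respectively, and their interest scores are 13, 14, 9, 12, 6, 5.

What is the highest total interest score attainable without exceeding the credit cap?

Networks + HCI + Databases + Compilers: credit hours 8 + 2 + 2 + 8 = 20 ≤ 20, interest score 14 + 9 + 12 + 6 = 41.
Networks + HCI + Databases + ML: credit hours 8 + 2 + 2 + 7 = 19 ≤ 20, interest score 14 + 9 + 12 + 5 = 40.
Best is Networks, HCI, Databases, and Compilers with total interest score 41.

41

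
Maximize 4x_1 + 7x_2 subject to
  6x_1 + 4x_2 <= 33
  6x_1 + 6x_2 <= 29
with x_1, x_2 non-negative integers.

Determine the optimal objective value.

(x_1,x_2)=(0,4): 6·0+4·4=16≤33, 6·0+6·4=24≤29, objective 28.
(x_1,x_2)=(1,3): 6·1+4·3=18≤33, 6·1+6·3=24≤29, objective 25.
(x_1,x_2)=(0,3): 6·0+4·3=12≤33, 6·0+6·3=18≤29, objective 21.
The best lattice point is (0,4), giving 28.

28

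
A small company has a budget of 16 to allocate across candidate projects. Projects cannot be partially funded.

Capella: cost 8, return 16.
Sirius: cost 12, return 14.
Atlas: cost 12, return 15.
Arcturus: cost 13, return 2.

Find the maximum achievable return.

Allowing fractional choices, the relaxed optimum would be about 26.0, but projects are indivisible.
Capella: cost 8 ≤ 16, return 16.
Sirius: cost 12 ≤ 16, return 14.
Atlas: cost 12 ≤ 16, return 15.
Best is Capella with total return 16.

16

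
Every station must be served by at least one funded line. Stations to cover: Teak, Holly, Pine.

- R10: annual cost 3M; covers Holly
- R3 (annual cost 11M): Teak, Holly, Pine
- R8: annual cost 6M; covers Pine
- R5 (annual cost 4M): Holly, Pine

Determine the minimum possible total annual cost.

11

The greedy cost-per-new-station heuristic would pick R5 and R3 for 15, but a cheaper cover exists.
R3 alone covers Teak, Holly, Pine — every station.
Total annual cost: 11.
No cover costs less than 11.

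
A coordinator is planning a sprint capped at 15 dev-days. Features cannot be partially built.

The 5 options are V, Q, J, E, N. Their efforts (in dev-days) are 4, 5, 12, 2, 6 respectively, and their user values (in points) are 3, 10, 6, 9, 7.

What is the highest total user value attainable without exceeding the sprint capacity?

26

Take Q, E, and N: effort 5 + 2 + 6 = 13 ≤ 15, user value 10 + 9 + 7 = 26.
No other feasible combination does better.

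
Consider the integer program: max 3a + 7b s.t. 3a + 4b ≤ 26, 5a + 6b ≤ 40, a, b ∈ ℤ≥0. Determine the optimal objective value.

Relaxing integrality, the LP optimum is 45.50 at (a,b) = (0, 6.5), which is not an integer point.
(a,b)=(0,6): 3·0+4·6=24≤26, 5·0+6·6=36≤40, objective 42.
(a,b)=(1,5): 3·1+4·5=23≤26, 5·1+6·5=35≤40, objective 38.
(a,b)=(0,5): 3·0+4·5=20≤26, 5·0+6·5=30≤40, objective 35.
Maximum is 42 at (a,b)=(0,6).

42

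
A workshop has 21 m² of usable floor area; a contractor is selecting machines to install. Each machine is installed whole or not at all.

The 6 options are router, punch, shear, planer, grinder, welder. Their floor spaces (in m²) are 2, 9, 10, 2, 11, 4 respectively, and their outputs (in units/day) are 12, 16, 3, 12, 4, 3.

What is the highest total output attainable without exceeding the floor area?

Take router, punch, planer, and welder: floor space 2 + 9 + 2 + 4 = 17 ≤ 21, output 12 + 16 + 12 + 3 = 43.
No other feasible combination does better.

43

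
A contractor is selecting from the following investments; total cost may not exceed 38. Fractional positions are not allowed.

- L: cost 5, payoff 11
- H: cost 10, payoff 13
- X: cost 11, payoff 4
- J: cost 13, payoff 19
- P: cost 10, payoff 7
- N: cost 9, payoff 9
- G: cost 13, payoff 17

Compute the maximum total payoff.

Take L, H, J, and N: cost 5 + 10 + 13 + 9 = 37 ≤ 38, payoff 11 + 13 + 19 + 9 = 52.
No other feasible combination does better.

52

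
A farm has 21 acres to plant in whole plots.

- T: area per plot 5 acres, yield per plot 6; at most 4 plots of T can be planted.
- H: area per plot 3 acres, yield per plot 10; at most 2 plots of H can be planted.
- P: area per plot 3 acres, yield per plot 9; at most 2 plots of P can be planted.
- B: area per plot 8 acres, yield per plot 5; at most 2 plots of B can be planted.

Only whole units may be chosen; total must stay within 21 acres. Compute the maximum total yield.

This is a bounded integer knapsack.
1×T, 2×H, and 2×P: area 17 ≤ 21, yield 1·6 + 2·10 + 2·9 = 44.
2×H, 2×P, and 1×B: area 20 ≤ 21, yield 2·10 + 2·9 + 1·5 = 43.
Best is 44.

44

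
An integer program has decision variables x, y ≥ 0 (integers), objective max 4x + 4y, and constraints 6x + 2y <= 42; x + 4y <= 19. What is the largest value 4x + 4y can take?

36

Relaxing integrality, the LP optimum is 36.73 at (x,y) = (5.91, 3.27), which is not an integer point.
(x,y)=(6,3) is feasible, giving 36.
(x,y)=(6,2) is feasible, giving 32.
(x,y)=(5,3) is feasible, giving 32.
No feasible integer point exceeds 36.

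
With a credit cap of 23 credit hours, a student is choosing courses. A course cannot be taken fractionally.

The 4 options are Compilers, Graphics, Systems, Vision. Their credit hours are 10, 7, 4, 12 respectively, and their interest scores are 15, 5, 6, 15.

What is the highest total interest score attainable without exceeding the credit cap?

30

Compilers + Graphics + Systems: credit hours 10 + 7 + 4 = 21 ≤ 23, interest score 15 + 5 + 6 = 26.
Compilers + Vision: credit hours 10 + 12 = 22 ≤ 23, interest score 15 + 15 = 30.
Best is Compilers and Vision with total interest score 30.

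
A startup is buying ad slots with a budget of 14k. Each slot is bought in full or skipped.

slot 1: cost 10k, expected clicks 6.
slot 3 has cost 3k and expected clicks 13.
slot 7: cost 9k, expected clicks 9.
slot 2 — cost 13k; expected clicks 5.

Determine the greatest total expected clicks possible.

22

This is a 0-1 knapsack instance.
Allowing fractional choices, the relaxed optimum would be about 23.2, but ad slots are indivisible.
slot 3: cost 3 ≤ 14, expected clicks 13.
slot 3 + slot 7: cost 3 + 9 = 12 ≤ 14, expected clicks 13 + 9 = 22.
slot 1 + slot 3: cost 10 + 3 = 13 ≤ 14, expected clicks 6 + 13 = 19.
Best is slot 3 and slot 7 with total expected clicks 22.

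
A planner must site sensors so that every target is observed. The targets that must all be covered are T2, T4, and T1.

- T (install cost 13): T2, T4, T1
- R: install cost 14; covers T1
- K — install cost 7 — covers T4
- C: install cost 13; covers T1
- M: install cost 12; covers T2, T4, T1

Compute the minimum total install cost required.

12

M alone covers T2, T4, T1 — every target.
Total install cost: 12.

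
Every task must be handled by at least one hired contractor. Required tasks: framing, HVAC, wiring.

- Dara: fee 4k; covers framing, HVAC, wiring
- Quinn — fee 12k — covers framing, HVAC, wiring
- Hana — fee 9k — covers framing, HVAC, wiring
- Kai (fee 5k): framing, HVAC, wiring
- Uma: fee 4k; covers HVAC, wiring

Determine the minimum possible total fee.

Dara alone covers framing, HVAC, wiring — every task.
Total fee: 4.

4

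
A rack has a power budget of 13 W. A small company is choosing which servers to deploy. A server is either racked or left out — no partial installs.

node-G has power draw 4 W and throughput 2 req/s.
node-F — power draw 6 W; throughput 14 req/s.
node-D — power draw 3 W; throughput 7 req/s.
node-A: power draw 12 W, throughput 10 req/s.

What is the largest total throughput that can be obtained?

Take node-G, node-F, and node-D: power draw 4 + 6 + 3 = 13 ≤ 13, throughput 2 + 14 + 7 = 23.
No other feasible combination does better.

23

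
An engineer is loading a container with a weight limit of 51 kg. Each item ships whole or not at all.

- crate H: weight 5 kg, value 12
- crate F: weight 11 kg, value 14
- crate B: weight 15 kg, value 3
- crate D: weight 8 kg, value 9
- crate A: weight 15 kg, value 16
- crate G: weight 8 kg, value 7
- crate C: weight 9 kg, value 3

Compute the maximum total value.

crate H + crate F + crate D + crate A + crate G: weight 5 + 11 + 8 + 15 + 8 = 47 ≤ 51, value 12 + 14 + 9 + 16 + 7 = 58.
crate H + crate F + crate D + crate A + crate C: weight 5 + 11 + 8 + 15 + 9 = 48 ≤ 51, value 12 + 14 + 9 + 16 + 3 = 54.
Best is crate H, crate F, crate D, crate A, and crate G with total value 58.

58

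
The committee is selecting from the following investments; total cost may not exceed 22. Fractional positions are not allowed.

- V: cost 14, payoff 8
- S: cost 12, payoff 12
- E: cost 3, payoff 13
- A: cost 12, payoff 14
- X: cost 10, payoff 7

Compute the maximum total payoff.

S + E: cost 12 + 3 = 15 ≤ 22, payoff 12 + 13 = 25.
V + E: cost 14 + 3 = 17 ≤ 22, payoff 8 + 13 = 21.
E + A: cost 3 + 12 = 15 ≤ 22, payoff 13 + 14 = 27.
Best is E and A with total payoff 27.

27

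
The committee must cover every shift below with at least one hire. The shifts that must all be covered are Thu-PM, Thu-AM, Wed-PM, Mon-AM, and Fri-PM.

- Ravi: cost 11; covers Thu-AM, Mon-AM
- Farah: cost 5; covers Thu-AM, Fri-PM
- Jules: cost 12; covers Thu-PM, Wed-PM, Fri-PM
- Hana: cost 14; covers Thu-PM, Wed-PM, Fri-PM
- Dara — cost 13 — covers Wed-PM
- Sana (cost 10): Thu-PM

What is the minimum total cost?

The greedy cost-per-new-shift heuristic would pick Farah, Jules, and Ravi for 28, but a cheaper cover exists.
Choose Ravi and Jules: together they cover Thu-PM, Thu-AM, Wed-PM, Mon-AM, Fri-PM — every shift.
Total cost: 11 + 12 = 23.
No cover costs less than 23.

23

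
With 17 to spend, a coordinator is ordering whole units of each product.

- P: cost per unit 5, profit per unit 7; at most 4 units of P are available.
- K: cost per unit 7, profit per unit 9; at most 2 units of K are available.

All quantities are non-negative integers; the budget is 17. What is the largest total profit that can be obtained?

P has the best ratio (7/5); taking only P gives at most 3×7 = 21 (stopped by the cost limit).
Mixing does better — 2×P and 1×K: cost 17 ≤ 17, profit 2·7 + 1·9 = 23.

23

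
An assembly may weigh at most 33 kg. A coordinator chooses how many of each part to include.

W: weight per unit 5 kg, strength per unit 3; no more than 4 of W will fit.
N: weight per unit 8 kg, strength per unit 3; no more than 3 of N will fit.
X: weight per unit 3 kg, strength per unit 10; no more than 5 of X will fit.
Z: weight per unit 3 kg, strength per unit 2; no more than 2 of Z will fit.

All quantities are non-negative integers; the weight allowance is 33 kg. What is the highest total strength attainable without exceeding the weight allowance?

2×W, 5×X, and 2×Z: weight 31 ≤ 33, strength 2·3 + 5·10 + 2·2 = 60.
3×W, 5×X, and 1×Z: weight 33 ≤ 33, strength 3·3 + 5·10 + 1·2 = 61.
Best is 61.

61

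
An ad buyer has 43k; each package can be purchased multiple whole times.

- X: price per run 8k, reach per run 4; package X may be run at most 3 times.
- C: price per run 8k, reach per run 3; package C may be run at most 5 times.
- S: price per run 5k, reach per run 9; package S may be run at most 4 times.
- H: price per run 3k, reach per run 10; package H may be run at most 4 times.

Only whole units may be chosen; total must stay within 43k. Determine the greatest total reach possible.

1×X, 4×S, and 4×H: price 40 ≤ 43, reach 1·4 + 4·9 + 4·10 = 80.
1×C, 4×S, and 4×H: price 40 ≤ 43, reach 1·3 + 4·9 + 4·10 = 79.
Best is 80.

80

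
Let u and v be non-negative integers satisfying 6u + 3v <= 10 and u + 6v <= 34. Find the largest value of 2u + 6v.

18

(u,v)=(0,3) is feasible, giving 18.
(u,v)=(0,2) is feasible, giving 12.
No feasible integer point exceeds 18.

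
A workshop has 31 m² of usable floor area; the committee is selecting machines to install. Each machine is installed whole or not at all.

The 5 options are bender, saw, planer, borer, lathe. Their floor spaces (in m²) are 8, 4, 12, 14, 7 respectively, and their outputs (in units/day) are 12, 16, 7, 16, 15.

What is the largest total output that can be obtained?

50

saw + borer + lathe: floor space 4 + 14 + 7 = 25 ≤ 31, output 16 + 16 + 15 = 47.
bender + saw + planer + lathe: floor space 8 + 4 + 12 + 7 = 31 ≤ 31, output 12 + 16 + 7 + 15 = 50.
Best is bender, saw, planer, and lathe with total output 50.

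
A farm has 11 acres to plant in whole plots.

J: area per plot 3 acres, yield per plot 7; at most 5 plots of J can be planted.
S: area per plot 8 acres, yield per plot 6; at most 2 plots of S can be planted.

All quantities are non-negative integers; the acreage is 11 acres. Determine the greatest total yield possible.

21

3×J: area 9 ≤ 11, yield 3·7 = 21.
2×J: area 6 ≤ 11, yield 2·7 = 14.
Best is 21.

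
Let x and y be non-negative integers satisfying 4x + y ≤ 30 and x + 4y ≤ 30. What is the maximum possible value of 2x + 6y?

48

(x,y)=(6,6): 4·6+1·6=30≤30, 1·6+4·6=30≤30, objective 48.
(x,y)=(5,6): 4·5+1·6=26≤30, 1·5+4·6=29≤30, objective 46.
(x,y)=(6,5): 4·6+1·5=29≤30, 1·6+4·5=26≤30, objective 42.
No feasible integer point exceeds 48.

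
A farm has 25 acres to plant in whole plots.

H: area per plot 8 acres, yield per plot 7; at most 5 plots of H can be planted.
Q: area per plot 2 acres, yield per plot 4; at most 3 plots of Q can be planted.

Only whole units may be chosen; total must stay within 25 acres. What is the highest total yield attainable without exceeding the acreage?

Q has the best ratio (4/2); taking only Q gives at most 3×4 = 12 (stopped by the supply cap of 3).
Mixing does better — 2×H and 3×Q: area 22 ≤ 25, yield 2·7 + 3·4 = 26.

26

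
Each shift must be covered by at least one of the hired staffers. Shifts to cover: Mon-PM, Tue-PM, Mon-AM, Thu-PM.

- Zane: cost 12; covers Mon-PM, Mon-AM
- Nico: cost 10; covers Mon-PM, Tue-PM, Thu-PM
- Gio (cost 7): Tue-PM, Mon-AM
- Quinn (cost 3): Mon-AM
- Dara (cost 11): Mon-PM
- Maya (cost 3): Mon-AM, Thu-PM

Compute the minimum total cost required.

This is an integer covering problem.
Choose Nico and Quinn: together they cover Mon-PM, Tue-PM, Mon-AM, Thu-PM — every shift.
Total cost: 10 + 3 = 13.
No cover costs less than 13.

13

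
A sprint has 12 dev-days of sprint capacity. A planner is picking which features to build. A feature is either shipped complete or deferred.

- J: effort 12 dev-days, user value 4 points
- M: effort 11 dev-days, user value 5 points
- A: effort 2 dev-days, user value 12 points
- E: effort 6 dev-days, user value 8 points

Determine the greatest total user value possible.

A + E: effort 2 + 6 = 8 ≤ 12, user value 12 + 8 = 20.
E: effort 6 ≤ 12, user value 8.
A: effort 2 ≤ 12, user value 12.
Best is A and E with total user value 20.

20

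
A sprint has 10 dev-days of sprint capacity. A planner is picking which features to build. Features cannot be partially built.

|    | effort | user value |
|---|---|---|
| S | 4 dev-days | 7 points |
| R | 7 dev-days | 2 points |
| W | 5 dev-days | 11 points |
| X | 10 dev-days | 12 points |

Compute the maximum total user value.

18

Take S and W: effort 4 + 5 = 9 ≤ 10, user value 7 + 11 = 18.
No other feasible combination does better.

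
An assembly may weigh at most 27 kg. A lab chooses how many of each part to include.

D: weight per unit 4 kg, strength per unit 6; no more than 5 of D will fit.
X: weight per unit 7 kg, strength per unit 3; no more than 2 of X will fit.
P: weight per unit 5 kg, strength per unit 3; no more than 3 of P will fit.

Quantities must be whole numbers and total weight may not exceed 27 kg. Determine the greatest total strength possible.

5×D and 1×X: weight 27 ≤ 27, strength 5·6 + 1·3 = 33.
5×D and 1×P: weight 25 ≤ 27, strength 5·6 + 1·3 = 33.
Best is 33.

33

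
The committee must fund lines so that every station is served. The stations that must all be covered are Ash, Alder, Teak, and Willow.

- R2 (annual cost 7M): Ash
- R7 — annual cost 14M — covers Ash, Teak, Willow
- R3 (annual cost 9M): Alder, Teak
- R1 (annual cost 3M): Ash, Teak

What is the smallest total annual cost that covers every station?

23

The greedy cost-per-new-station heuristic would pick R1, R3, and R7 for 26, but a cheaper cover exists.
Choose R7 and R3: together they cover Ash, Alder, Teak, Willow — every station.
Total annual cost: 14 + 9 = 23.
No cover costs less than 23.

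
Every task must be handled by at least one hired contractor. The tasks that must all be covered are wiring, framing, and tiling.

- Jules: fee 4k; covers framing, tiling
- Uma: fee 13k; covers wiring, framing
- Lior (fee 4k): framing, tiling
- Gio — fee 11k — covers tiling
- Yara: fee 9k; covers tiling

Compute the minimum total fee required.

17

Choose Jules and Uma: together they cover wiring, framing, tiling — every task.
Total fee: 4 + 13 = 17.
No cover costs less than 17.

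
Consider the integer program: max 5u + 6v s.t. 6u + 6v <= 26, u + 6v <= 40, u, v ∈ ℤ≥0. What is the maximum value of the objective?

24

Relaxing integrality, the LP optimum is 26.00 at (u,v) = (0, 4.33), which is not an integer point.
(u,v)=(0,4): 6·0+6·4=24≤26, 1·0+6·4=24≤40, objective 24.
(u,v)=(1,3): 6·1+6·3=24≤26, 1·1+6·3=19≤40, objective 23.
(u,v)=(0,3): 6·0+6·3=18≤26, 1·0+6·3=18≤40, objective 18.
Maximum is 24 at (u,v)=(0,4).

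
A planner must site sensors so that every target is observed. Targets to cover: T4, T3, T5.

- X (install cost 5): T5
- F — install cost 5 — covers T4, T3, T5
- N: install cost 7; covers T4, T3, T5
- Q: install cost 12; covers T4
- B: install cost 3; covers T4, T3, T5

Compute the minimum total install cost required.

B alone covers T4, T3, T5 — every target.
Total install cost: 3.
No cover costs less than 3.

3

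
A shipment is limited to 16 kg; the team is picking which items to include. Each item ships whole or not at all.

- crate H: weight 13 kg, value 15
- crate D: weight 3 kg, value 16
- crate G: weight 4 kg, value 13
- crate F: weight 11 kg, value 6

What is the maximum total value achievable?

crate D + crate G: weight 3 + 4 = 7 ≤ 16, value 16 + 13 = 29.
crate D + crate F: weight 3 + 11 = 14 ≤ 16, value 16 + 6 = 22.
crate H + crate D: weight 13 + 3 = 16 ≤ 16, value 15 + 16 = 31.
Best is crate H and crate D with total value 31.

31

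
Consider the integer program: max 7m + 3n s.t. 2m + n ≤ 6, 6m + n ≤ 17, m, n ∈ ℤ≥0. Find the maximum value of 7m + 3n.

20

Relaxing integrality, the LP optimum is 20.75 at (m,n) = (2.75, 0.5), which is not an integer point.
(m,n)=(2,2) is feasible, giving 20.
(m,n)=(2,1) is feasible, giving 17.
(m,n)=(1,3) is feasible, giving 16.
No feasible integer point exceeds 20.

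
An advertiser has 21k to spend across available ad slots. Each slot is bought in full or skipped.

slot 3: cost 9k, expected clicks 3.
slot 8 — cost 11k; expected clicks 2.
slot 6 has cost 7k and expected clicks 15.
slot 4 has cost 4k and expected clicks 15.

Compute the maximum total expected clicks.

Take slot 3, slot 6, and slot 4: cost 9 + 7 + 4 = 20 ≤ 21, expected clicks 3 + 15 + 15 = 33.
No other feasible combination does better.

33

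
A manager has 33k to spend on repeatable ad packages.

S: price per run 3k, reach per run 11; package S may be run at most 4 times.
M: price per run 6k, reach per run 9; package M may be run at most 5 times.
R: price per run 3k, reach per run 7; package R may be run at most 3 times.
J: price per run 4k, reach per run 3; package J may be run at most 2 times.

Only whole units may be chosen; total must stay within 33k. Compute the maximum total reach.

83

This is a bounded integer knapsack.
Take 4×S, 2×M, and 3×R: price 33 ≤ 33, reach 4·11 + 2·9 + 3·7 = 83.
S has the best ratio (11/3) and is taken to its limit of 4; remaining capacity is filled optimally with the others.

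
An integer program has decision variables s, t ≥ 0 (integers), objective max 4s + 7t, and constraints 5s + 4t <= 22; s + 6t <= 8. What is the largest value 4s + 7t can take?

16

(s,t)=(4,0): 5·4+4·0=20≤22, 1·4+6·0=4≤8, objective 16.
(s,t)=(2,1): 5·2+4·1=14≤22, 1·2+6·1=8≤8, objective 15.
(s,t)=(3,0): 5·3+4·0=15≤22, 1·3+6·0=3≤8, objective 12.
The best lattice point is (4,0), giving 16.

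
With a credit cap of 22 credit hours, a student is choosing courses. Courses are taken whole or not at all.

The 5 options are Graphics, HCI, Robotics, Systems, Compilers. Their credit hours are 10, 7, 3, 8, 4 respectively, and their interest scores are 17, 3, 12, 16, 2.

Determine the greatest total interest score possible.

45

Take Graphics, Robotics, and Systems: credit hours 10 + 3 + 8 = 21 ≤ 22, interest score 17 + 12 + 16 = 45.
No other feasible combination does better.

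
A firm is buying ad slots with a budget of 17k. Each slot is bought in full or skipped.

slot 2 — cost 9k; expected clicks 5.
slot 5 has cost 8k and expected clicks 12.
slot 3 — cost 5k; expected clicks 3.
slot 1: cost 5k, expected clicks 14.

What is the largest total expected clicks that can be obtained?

Allowing fractional choices, the relaxed optimum would be about 28.4, but ad slots are indivisible.
slot 5 + slot 1: cost 8 + 5 = 13 ≤ 17, expected clicks 12 + 14 = 26.
slot 2 + slot 1: cost 9 + 5 = 14 ≤ 17, expected clicks 5 + 14 = 19.
slot 3 + slot 1: cost 5 + 5 = 10 ≤ 17, expected clicks 3 + 14 = 17.
Best is slot 5 and slot 1 with total expected clicks 26.

26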